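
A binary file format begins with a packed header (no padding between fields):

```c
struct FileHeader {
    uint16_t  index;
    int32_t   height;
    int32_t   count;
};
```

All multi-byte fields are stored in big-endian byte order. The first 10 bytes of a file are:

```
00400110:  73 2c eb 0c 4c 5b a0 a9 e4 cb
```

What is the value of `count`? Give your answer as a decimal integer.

-1599478581

`count` follows `index` (2 B), `height` (4 B), so it starts at offset 2 + 4 = 6 and occupies 4 bytes.
Bytes at offsets 6..9: A0 A9 E4 CB.
Big-endian: lowest address holds the most-significant byte.
The bytes are already most-significant first: 0xA0A9E4CB.
Top bit is set, so as a signed 32-bit value this is 0xA0A9E4CB − 2^32 = -1599478581.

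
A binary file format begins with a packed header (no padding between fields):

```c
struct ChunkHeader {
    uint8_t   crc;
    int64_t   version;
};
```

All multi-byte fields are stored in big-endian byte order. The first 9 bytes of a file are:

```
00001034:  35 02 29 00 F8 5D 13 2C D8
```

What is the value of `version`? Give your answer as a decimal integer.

155656728834419928

`version` follows `crc` (1 byte), so it starts at byte offset 1 and occupies 8 bytes.
Bytes at offsets 1..8: 02 29 00 F8 5D 13 2C D8.
Big-endian: lowest address holds the most-significant byte.
The bytes are already most-significant first: 0x022900F85D132CD8.
0x022900F85D132CD8 = 155656728834419928.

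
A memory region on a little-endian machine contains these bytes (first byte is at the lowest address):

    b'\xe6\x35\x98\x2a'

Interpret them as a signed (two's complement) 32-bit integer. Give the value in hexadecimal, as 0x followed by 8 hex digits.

0x2A9835E6

In little-endian order the low byte comes first in memory.
Reassemble most-significant byte first: 2A 98 35 E6 → 0x2A9835E6.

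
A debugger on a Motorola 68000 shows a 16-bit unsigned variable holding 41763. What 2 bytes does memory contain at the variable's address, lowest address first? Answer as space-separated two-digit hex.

41763 in hexadecimal, padded to 16 bits, is 0xA323.
Split into bytes (most-significant first): A3 23.
In big-endian order the high byte comes first in memory.
So the memory order matches the most-significant-first order: A3 23.

A3 23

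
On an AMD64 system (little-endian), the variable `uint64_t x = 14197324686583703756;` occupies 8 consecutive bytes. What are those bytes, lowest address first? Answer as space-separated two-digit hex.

CC A8 B4 F0 94 07 07 C5

14197324686583703756 in hexadecimal, padded to 64 bits, is 0xC5070794F0B4A8CC.
Split into bytes (most-significant first): C5 07 07 94 F0 B4 A8 CC.
In little-endian order the low byte comes first in memory.
So at ascending addresses the bytes are CC A8 B4 F0 94 07 07 C5.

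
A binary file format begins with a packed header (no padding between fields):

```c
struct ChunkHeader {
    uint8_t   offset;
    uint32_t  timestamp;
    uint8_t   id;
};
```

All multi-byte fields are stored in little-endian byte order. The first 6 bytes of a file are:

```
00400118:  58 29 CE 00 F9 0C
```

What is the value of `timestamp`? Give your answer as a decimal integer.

4177579561

`timestamp` follows `offset` (1 byte), so it starts at byte offset 1 and occupies 4 bytes.
Bytes at offsets 1..4: 29 CE 00 F9.
Little-endian stores the least-significant byte at the lowest address.
Reassemble most-significant byte first: F9 00 CE 29 → 0xF900CE29.
0xF900CE29 = 4177579561.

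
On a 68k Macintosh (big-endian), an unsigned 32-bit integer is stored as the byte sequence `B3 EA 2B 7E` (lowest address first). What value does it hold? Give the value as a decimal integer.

3018468222

In big-endian order the high byte comes first in memory.
The bytes are already most-significant first: 0xB3EA2B7E.
0xB3EA2B7E = 3018468222.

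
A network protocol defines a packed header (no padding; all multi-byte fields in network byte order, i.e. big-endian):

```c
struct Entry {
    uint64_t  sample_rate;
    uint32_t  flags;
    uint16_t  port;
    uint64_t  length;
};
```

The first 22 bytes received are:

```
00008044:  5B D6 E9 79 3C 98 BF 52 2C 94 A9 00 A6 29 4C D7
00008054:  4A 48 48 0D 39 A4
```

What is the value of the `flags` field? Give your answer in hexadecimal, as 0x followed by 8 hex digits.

0x2C94A900

`flags` follows `sample_rate` (8 bytes), so it starts at byte offset 8 and occupies 4 bytes.
Bytes at offsets 8..11: 2C 94 A9 00.
In big-endian order the high byte comes first in memory.
The bytes are already most-significant first: 0x2C94A900.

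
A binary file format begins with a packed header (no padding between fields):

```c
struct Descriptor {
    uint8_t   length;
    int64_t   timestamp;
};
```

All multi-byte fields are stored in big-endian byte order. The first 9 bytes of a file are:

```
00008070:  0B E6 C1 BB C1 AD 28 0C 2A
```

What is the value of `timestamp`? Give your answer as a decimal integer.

`timestamp` follows `length` (1 byte), so it starts at byte offset 1 and occupies 8 bytes.
Bytes at offsets 1..8: E6 C1 BB C1 AD 28 0C 2A.
In big-endian order the high byte comes first in memory.
The bytes are already most-significant first: 0xE6C1BBC1AD280C2A.
Top bit is set, so as a signed 64-bit value this is 0xE6C1BBC1AD280C2A − 2^64 = -1818966333972804566.

-1818966333972804566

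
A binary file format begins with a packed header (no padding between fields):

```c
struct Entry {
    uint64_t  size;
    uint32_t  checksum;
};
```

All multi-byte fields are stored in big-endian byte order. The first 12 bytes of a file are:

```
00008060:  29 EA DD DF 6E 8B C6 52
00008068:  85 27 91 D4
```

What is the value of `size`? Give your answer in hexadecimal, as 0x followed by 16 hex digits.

`size` is the first field, at byte offset 0, occupying 8 bytes.
Bytes at offsets 0..7: 29 EA DD DF 6E 8B C6 52.
In big-endian order the high byte comes first in memory.
The bytes are already most-significant first: 0x29EADDDF6E8BC652.

0x29EADDDF6E8BC652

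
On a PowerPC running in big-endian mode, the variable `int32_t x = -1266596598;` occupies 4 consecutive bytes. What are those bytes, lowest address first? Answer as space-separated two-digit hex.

Two's complement of -1266596598 in 32 bits: 1266596598 = 0x4B7EBAF6; invert → 0xB4814509; add 1 → 0xB481450A.
Split into bytes (most-significant first): B4 81 45 0A.
Big-endian: lowest address holds the most-significant byte.
So the memory order matches the most-significant-first order: B4 81 45 0A.

B4 81 45 0A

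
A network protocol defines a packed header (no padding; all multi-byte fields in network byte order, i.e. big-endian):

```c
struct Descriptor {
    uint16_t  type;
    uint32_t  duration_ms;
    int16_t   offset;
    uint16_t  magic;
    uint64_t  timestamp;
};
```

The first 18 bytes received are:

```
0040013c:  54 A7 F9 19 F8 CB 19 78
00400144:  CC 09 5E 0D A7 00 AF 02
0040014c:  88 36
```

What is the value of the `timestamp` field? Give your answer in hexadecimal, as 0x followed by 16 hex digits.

`timestamp` follows `type` (2 B), `duration_ms` (4 B), `offset` (2 B), `magic` (2 B), so it starts at offset 2 + 4 + 2 + 2 = 10 and occupies 8 bytes.
Bytes at offsets 10..17: 5E 0D A7 00 AF 02 88 36.
In big-endian order the high byte comes first in memory.
The bytes are already most-significant first: 0x5E0DA700AF028836.

0x5E0DA700AF028836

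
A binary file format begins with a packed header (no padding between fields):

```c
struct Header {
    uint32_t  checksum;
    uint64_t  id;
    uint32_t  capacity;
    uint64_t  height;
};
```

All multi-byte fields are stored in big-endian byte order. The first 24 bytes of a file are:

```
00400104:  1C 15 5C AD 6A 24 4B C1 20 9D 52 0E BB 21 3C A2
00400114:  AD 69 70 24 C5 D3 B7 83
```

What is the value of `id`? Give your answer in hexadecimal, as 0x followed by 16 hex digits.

0x6A244BC1209D520E

`id` follows `checksum` (4 bytes), so it starts at byte offset 4 and occupies 8 bytes.
Bytes at offsets 4..11: 6A 24 4B C1 20 9D 52 0E.
Big-endian: lowest address holds the most-significant byte.
The bytes are already most-significant first: 0x6A244BC1209D520E.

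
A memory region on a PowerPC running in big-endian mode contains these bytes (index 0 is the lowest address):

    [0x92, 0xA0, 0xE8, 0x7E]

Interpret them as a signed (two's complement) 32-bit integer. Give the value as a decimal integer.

Big-endian: lowest address holds the most-significant byte.
The bytes are already most-significant first: 0x92A0E87E.
Top bit is set, so as a signed 32-bit value this is 0x92A0E87E − 2^32 = -1834948482.

-1834948482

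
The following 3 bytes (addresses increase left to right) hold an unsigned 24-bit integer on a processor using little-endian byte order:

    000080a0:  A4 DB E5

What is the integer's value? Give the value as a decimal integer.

Little-endian stores the least-significant byte at the lowest address.
Reassemble most-significant byte first: E5 DB A4 → 0xE5DBA4.
0xE5DBA4 = 15063972.

15063972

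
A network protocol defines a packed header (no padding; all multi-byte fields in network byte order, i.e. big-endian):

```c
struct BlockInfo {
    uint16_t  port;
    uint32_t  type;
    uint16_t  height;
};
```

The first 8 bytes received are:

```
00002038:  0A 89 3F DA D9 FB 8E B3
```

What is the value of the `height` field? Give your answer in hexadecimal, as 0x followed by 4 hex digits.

`height` follows `port` (2 B), `type` (4 B), so it starts at offset 2 + 4 = 6 and occupies 2 bytes.
Bytes at offsets 6..7: 8E B3.
Big-endian: lowest address holds the most-significant byte.
The bytes are already most-significant first: 0x8EB3.

0x8EB3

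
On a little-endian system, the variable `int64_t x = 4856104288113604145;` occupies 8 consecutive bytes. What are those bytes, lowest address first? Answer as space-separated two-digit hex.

4856104288113604145 in hexadecimal, padded to 64 bits, is 0x4364591F0D433631.
Split into bytes (most-significant first): 43 64 59 1F 0D 43 36 31.
Little-endian: lowest address holds the least-significant byte.
So at ascending addresses the bytes are 31 36 43 0D 1F 59 64 43.

31 36 43 0D 1F 59 64 43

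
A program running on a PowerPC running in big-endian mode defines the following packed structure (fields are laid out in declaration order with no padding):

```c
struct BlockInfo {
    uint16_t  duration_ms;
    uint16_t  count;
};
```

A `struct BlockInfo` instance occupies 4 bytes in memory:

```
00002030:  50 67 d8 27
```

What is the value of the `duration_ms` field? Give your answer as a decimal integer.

`duration_ms` is the first field, at byte offset 0, occupying 2 bytes.
Bytes at offsets 0..1: 50 67.
Big-endian stores the most-significant byte at the lowest address.
The bytes are already most-significant first: 0x5067.
0x5067 = 20583.

20583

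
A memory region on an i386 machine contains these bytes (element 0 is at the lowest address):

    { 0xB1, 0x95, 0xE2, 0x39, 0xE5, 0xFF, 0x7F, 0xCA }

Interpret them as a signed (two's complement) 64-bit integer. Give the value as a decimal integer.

-3855081396022110799

Little-endian: lowest address holds the least-significant byte.
Reassemble most-significant byte first: CA 7F FF E5 39 E2 95 B1 → 0xCA7FFFE539E295B1.
Top bit is set, so as a signed 64-bit value this is 0xCA7FFFE539E295B1 − 2^64 = -3855081396022110799.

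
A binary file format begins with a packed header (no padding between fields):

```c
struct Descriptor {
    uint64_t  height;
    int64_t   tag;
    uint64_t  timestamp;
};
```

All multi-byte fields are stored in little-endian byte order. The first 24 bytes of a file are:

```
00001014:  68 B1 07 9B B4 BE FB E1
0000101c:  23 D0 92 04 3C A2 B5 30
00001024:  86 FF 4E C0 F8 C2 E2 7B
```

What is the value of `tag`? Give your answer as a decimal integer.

3509889863263637539

`tag` follows `height` (8 bytes), so it starts at byte offset 8 and occupies 8 bytes.
Bytes at offsets 8..15: 23 D0 92 04 3C A2 B5 30.
Little-endian stores the least-significant byte at the lowest address.
Reassemble most-significant byte first: 30 B5 A2 3C 04 92 D0 23 → 0x30B5A23C0492D023.
0x30B5A23C0492D023 = 3509889863263637539.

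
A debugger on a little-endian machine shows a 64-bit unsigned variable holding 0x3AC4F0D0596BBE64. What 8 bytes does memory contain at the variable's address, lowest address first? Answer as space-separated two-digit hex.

Split into bytes (most-significant first): 3A C4 F0 D0 59 6B BE 64.
Little-endian stores the least-significant byte at the lowest address.
So at ascending addresses the bytes are 64 BE 6B 59 D0 F0 C4 3A.

64 BE 6B 59 D0 F0 C4 3A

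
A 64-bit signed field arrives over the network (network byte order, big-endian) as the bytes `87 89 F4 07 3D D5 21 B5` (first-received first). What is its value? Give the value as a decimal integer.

In big-endian order the high byte comes first in memory.
The bytes are already most-significant first: 0x8789F4073DD521B5.
Top bit is set, so as a signed 64-bit value this is 0x8789F4073DD521B5 − 2^64 = -8680138494840593995.

-8680138494840593995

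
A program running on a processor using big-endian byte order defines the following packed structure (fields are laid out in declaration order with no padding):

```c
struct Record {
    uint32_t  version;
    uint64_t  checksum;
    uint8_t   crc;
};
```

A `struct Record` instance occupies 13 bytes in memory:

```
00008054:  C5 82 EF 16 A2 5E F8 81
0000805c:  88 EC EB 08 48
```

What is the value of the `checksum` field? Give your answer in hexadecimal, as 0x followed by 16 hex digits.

`checksum` follows `version` (4 bytes), so it starts at byte offset 4 and occupies 8 bytes.
Bytes at offsets 4..11: A2 5E F8 81 88 EC EB 08.
In big-endian order the high byte comes first in memory.
The bytes are already most-significant first: 0xA25EF88188ECEB08.

0xA25EF88188ECEB08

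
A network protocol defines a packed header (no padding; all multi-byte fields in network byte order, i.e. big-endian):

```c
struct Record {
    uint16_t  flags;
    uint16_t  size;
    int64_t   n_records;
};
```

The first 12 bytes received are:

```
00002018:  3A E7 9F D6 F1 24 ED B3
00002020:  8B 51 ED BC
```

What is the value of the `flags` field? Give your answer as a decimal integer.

`flags` is the first field, at byte offset 0, occupying 2 bytes.
Bytes at offsets 0..1: 3A E7.
Big-endian: lowest address holds the most-significant byte.
The bytes are already most-significant first: 0x3AE7.
0x3AE7 = 15079.

15079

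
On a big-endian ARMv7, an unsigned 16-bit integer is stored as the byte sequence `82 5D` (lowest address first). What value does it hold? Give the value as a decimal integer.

33373

In big-endian order the high byte comes first in memory.
The bytes are already most-significant first: 0x825D.
0x825D = 33373.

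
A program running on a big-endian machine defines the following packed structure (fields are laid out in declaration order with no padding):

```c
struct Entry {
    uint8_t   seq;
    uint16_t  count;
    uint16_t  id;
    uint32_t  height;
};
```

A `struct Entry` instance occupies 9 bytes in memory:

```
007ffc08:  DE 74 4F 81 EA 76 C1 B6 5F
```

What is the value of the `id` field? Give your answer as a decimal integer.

`id` follows `seq` (1 B), `count` (2 B), so it starts at offset 1 + 2 = 3 and occupies 2 bytes.
Bytes at offsets 3..4: 81 EA.
Big-endian stores the most-significant byte at the lowest address.
The bytes are already most-significant first: 0x81EA.
0x81EA = 33258.

33258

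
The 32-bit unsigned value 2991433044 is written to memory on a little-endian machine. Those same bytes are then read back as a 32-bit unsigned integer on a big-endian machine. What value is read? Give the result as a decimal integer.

2991433044 in 32-bit hexadecimal is 0xB24DA554.
Stored little-endian, the bytes at ascending addresses are 54 A5 4D B2.
Read back as big-endian, the last byte is least significant, giving 0x54A54DB2.
0x54A54DB2 = 1420119474.

1420119474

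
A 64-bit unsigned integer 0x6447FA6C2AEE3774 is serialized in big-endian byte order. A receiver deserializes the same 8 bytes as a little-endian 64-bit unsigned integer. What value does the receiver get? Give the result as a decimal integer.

8374423898103105380

Stored big-endian, the bytes at ascending addresses are 64 47 FA 6C 2A EE 37 74.
Read back as little-endian, the first byte is least significant, giving 0x7437EE2A6CFA4764.
0x7437EE2A6CFA4764 = 8374423898103105380.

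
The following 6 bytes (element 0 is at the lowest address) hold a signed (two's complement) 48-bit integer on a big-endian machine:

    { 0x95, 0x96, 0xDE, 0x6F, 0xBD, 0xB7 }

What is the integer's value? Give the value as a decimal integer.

In big-endian order the high byte comes first in memory.
The bytes are already most-significant first: 0x9596DE6FBDB7.
Top bit is set, so as a signed 48-bit value this is 0x9596DE6FBDB7 − 2^48 = -116999767212617.

-116999767212617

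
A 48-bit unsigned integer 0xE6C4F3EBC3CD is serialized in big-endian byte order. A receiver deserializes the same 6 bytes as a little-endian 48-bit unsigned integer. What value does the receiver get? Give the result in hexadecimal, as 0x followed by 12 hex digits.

0xCDC3EBF3C4E6

Stored big-endian, the bytes at ascending addresses are E6 C4 F3 EB C3 CD.
Read back as little-endian, the first byte is least significant, giving 0xCDC3EBF3C4E6.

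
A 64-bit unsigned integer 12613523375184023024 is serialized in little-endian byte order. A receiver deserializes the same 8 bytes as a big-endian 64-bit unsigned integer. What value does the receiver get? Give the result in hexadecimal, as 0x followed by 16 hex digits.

0xF00DEE2FAE3C0CAF

12613523375184023024 in 64-bit hexadecimal is 0xAF0C3CAE2FEE0DF0.
Stored little-endian, the bytes at ascending addresses are F0 0D EE 2F AE 3C 0C AF.
Read back as big-endian, the last byte is least significant, giving 0xF00DEE2FAE3C0CAF.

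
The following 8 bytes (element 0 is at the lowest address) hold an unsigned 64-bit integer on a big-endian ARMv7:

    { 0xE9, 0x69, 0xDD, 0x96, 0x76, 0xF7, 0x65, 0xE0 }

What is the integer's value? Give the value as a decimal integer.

In big-endian order the high byte comes first in memory.
The bytes are already most-significant first: 0xE969DD9676F765E0.
0xE969DD9676F765E0 = 16819217921702585824.

16819217921702585824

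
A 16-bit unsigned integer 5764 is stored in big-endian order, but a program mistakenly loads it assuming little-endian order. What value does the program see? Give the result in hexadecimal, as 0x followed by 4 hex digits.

5764 in 16-bit hexadecimal is 0x1684.
Stored big-endian, the bytes at ascending addresses are 16 84.
Read back as little-endian, the first byte is least significant, giving 0x8416.

0x8416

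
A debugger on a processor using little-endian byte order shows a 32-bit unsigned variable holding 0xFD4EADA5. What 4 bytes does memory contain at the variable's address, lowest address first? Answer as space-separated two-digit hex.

Split into bytes (most-significant first): FD 4E AD A5.
Little-endian: lowest address holds the least-significant byte.
So at ascending addresses the bytes are A5 AD 4E FD.

A5 AD 4E FD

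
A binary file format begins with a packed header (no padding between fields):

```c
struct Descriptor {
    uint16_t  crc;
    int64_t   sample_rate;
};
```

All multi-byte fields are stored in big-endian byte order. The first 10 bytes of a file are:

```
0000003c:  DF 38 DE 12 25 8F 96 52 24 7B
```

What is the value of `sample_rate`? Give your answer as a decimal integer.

-2444850349076241285

`sample_rate` follows `crc` (2 bytes), so it starts at byte offset 2 and occupies 8 bytes.
Bytes at offsets 2..9: DE 12 25 8F 96 52 24 7B.
Big-endian stores the most-significant byte at the lowest address.
The bytes are already most-significant first: 0xDE12258F9652247B.
Top bit is set, so as a signed 64-bit value this is 0xDE12258F9652247B − 2^64 = -2444850349076241285.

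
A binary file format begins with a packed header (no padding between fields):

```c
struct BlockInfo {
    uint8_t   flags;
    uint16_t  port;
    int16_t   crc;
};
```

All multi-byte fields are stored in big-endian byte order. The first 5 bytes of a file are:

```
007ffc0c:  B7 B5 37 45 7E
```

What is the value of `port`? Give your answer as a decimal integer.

`port` follows `flags` (1 byte), so it starts at byte offset 1 and occupies 2 bytes.
Bytes at offsets 1..2: B5 37.
Big-endian: lowest address holds the most-significant byte.
The bytes are already most-significant first: 0xB537.
0xB537 = 46391.

46391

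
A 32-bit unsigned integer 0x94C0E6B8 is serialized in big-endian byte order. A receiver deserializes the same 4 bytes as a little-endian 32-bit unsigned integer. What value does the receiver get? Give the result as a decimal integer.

Stored big-endian, the bytes at ascending addresses are 94 C0 E6 B8.
Read back as little-endian, the first byte is least significant, giving 0xB8E6C094.
0xB8E6C094 = 3102130324.

3102130324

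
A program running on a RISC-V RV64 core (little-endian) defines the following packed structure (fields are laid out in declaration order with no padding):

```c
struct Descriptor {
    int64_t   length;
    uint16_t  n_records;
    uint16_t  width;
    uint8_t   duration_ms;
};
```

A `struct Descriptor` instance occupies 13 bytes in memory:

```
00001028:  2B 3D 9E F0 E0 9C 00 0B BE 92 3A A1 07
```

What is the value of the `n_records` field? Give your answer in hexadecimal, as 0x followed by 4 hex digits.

`n_records` follows `length` (8 bytes), so it starts at byte offset 8 and occupies 2 bytes.
Bytes at offsets 8..9: BE 92.
Little-endian stores the least-significant byte at the lowest address.
Reassemble most-significant byte first: 92 BE → 0x92BE.

0x92BE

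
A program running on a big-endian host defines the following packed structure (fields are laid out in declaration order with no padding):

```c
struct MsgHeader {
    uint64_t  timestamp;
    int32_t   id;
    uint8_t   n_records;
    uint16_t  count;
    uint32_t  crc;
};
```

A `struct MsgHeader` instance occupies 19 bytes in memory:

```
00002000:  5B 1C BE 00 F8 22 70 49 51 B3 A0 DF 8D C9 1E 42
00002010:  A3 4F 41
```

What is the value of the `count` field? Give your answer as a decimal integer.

51486

`count` follows `timestamp` (8 B), `id` (4 B), `n_records` (1 B), so it starts at offset 8 + 4 + 1 = 13 and occupies 2 bytes.
Bytes at offsets 13..14: C9 1E.
Big-endian stores the most-significant byte at the lowest address.
The bytes are already most-significant first: 0xC91E.
0xC91E = 51486.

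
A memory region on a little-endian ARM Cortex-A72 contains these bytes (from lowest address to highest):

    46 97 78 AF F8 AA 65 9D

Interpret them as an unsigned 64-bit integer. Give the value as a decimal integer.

11341659221674989382

Little-endian stores the least-significant byte at the lowest address.
Reassemble most-significant byte first: 9D 65 AA F8 AF 78 97 46 → 0x9D65AAF8AF789746.
0x9D65AAF8AF789746 = 11341659221674989382.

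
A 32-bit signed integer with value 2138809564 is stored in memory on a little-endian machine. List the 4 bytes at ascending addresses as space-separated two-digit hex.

DC A4 7B 7F

2138809564 in hexadecimal, padded to 32 bits, is 0x7F7BA4DC.
Split into bytes (most-significant first): 7F 7B A4 DC.
Little-endian: lowest address holds the least-significant byte.
So at ascending addresses the bytes are DC A4 7B 7F.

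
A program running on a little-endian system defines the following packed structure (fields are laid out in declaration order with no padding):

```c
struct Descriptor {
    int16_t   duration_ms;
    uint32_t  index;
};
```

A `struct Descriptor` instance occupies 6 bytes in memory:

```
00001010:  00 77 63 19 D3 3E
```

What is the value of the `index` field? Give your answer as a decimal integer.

`index` follows `duration_ms` (2 bytes), so it starts at byte offset 2 and occupies 4 bytes.
Bytes at offsets 2..5: 63 19 D3 3E.
Little-endian stores the least-significant byte at the lowest address.
Reassemble most-significant byte first: 3E D3 19 63 → 0x3ED31963.
0x3ED31963 = 1054021987.

1054021987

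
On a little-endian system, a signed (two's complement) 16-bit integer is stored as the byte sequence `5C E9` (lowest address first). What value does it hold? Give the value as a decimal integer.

In little-endian order the low byte comes first in memory.
Reassemble most-significant byte first: E9 5C → 0xE95C.
Top bit is set, so as a signed 16-bit value this is 0xE95C − 2^16 = -5796.

-5796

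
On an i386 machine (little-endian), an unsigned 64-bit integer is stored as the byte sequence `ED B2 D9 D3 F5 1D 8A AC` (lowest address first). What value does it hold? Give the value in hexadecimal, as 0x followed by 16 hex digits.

0xAC8A1DF5D3D9B2ED

Little-endian: lowest address holds the least-significant byte.
Reassemble most-significant byte first: AC 8A 1D F5 D3 D9 B2 ED → 0xAC8A1DF5D3D9B2ED.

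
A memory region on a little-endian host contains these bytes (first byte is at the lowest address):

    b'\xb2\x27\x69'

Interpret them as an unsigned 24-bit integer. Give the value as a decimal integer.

Little-endian stores the least-significant byte at the lowest address.
Reassemble most-significant byte first: 69 27 B2 → 0x6927B2.
0x6927B2 = 6891442.

6891442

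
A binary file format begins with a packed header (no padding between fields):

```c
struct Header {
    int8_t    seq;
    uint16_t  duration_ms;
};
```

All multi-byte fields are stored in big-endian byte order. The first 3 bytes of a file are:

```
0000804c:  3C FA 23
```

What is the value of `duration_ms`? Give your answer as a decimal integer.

64035

`duration_ms` follows `seq` (1 byte), so it starts at byte offset 1 and occupies 2 bytes.
Bytes at offsets 1..2: FA 23.
Big-endian: lowest address holds the most-significant byte.
The bytes are already most-significant first: 0xFA23.
0xFA23 = 64035.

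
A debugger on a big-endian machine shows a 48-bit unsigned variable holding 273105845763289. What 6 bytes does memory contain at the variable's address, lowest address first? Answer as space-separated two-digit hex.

273105845763289 in hexadecimal, padded to 48 bits, is 0xF86368EC3CD9.
Split into bytes (most-significant first): F8 63 68 EC 3C D9.
Big-endian: lowest address holds the most-significant byte.
So the memory order matches the most-significant-first order: F8 63 68 EC 3C D9.

F8 63 68 EC 3C D9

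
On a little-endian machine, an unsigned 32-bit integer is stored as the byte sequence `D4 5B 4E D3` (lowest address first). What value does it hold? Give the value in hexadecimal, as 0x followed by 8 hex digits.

Little-endian stores the least-significant byte at the lowest address.
Reassemble most-significant byte first: D3 4E 5B D4 → 0xD34E5BD4.

0xD34E5BD4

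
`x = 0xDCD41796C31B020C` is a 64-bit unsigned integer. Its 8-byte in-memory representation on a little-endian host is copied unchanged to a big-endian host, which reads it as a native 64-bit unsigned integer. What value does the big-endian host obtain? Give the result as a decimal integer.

Stored little-endian, the bytes at ascending addresses are 0C 02 1B C3 96 17 D4 DC.
Read back as big-endian, the last byte is least significant, giving 0x0C021BC39617D4DC.
0x0C021BC39617D4DC = 865284605259273436.

865284605259273436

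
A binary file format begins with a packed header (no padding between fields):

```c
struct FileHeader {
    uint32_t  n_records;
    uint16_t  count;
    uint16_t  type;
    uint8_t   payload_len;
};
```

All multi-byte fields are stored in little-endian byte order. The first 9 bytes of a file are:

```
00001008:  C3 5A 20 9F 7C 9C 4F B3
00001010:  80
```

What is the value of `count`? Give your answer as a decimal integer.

`count` follows `n_records` (4 bytes), so it starts at byte offset 4 and occupies 2 bytes.
Bytes at offsets 4..5: 7C 9C.
Little-endian: lowest address holds the least-significant byte.
Reassemble most-significant byte first: 9C 7C → 0x9C7C.
0x9C7C = 40060.

40060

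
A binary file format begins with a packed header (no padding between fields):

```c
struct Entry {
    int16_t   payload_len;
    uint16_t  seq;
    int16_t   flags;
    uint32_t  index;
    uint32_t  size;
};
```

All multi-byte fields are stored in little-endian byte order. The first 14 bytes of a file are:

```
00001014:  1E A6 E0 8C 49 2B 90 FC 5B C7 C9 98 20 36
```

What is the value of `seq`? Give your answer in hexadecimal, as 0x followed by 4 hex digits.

0x8CE0

`seq` follows `payload_len` (2 bytes), so it starts at byte offset 2 and occupies 2 bytes.
Bytes at offsets 2..3: E0 8C.
Little-endian: lowest address holds the least-significant byte.
Reassemble most-significant byte first: 8C E0 → 0x8CE0.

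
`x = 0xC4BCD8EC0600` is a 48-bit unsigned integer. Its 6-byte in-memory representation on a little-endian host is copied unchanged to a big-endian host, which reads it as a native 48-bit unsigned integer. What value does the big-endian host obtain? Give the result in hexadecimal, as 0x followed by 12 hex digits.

Stored little-endian, the bytes at ascending addresses are 00 06 EC D8 BC C4.
Read back as big-endian, the last byte is least significant, giving 0x0006ECD8BCC4.

0x0006ECD8BCC4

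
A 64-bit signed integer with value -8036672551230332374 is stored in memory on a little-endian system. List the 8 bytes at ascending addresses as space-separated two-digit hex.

2A A2 C8 0F E5 00 78 90

Two's complement of -8036672551230332374 in 64 bits: 8036672551230332374 = 0x6F87FF1AF0375DD6; invert → 0x907800E50FC8A229; add 1 → 0x907800E50FC8A22A.
Split into bytes (most-significant first): 90 78 00 E5 0F C8 A2 2A.
Little-endian: lowest address holds the least-significant byte.
So at ascending addresses the bytes are 2A A2 C8 0F E5 00 78 90.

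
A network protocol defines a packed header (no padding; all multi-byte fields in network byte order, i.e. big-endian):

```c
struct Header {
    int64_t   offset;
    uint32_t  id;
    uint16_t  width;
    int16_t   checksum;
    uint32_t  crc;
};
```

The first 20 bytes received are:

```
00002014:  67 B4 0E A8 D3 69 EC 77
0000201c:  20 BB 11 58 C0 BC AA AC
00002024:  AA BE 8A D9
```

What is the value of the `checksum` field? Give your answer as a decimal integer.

-21844

`checksum` follows `offset` (8 B), `id` (4 B), `width` (2 B), so it starts at offset 8 + 4 + 2 = 14 and occupies 2 bytes.
Bytes at offsets 14..15: AA AC.
In big-endian order the high byte comes first in memory.
The bytes are already most-significant first: 0xAAAC.
Top bit is set, so as a signed 16-bit value this is 0xAAAC − 2^16 = -21844.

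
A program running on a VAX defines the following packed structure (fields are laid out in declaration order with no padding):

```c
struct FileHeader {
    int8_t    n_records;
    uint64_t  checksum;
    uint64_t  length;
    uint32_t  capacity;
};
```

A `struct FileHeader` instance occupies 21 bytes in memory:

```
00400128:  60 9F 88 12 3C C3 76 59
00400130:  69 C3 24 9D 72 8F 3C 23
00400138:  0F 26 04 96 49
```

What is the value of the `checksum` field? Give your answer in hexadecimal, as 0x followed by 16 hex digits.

0x695976C33C12889F

`checksum` follows `n_records` (1 byte), so it starts at byte offset 1 and occupies 8 bytes.
Bytes at offsets 1..8: 9F 88 12 3C C3 76 59 69.
Little-endian stores the least-significant byte at the lowest address.
Reassemble most-significant byte first: 69 59 76 C3 3C 12 88 9F → 0x695976C33C12889F.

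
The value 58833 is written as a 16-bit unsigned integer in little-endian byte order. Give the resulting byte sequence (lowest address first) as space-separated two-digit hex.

D1 E5

58833 in hexadecimal, padded to 16 bits, is 0xE5D1.
Split into bytes (most-significant first): E5 D1.
In little-endian order the low byte comes first in memory.
So at ascending addresses the bytes are D1 E5.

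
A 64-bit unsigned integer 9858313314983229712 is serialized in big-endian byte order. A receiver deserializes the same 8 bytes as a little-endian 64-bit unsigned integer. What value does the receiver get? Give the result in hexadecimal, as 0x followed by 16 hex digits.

0x10391478BAC3CF88

9858313314983229712 in 64-bit hexadecimal is 0x88CFC3BA78143910.
Stored big-endian, the bytes at ascending addresses are 88 CF C3 BA 78 14 39 10.
Read back as little-endian, the first byte is least significant, giving 0x10391478BAC3CF88.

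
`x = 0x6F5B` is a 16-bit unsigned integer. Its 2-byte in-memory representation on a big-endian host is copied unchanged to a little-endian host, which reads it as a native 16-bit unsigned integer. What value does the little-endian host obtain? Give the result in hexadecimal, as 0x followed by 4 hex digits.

Stored big-endian, the bytes at ascending addresses are 6F 5B.
Read back as little-endian, the first byte is least significant, giving 0x5B6F.

0x5B6F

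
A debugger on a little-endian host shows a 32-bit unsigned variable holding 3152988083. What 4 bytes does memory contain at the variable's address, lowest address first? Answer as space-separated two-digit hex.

3152988083 in hexadecimal, padded to 32 bits, is 0xBBEEC7B3.
Split into bytes (most-significant first): BB EE C7 B3.
Little-endian: lowest address holds the least-significant byte.
So at ascending addresses the bytes are B3 C7 EE BB.

B3 C7 EE BB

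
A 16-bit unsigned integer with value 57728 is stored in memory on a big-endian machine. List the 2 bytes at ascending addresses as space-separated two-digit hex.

E1 80

57728 in hexadecimal, padded to 16 bits, is 0xE180.
Split into bytes (most-significant first): E1 80.
Big-endian stores the most-significant byte at the lowest address.
So the memory order matches the most-significant-first order: E1 80.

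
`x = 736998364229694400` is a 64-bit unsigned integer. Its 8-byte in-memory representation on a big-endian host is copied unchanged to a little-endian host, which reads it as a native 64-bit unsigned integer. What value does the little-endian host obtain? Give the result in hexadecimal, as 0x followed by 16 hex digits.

0xC073F4831B583A0A

736998364229694400 in 64-bit hexadecimal is 0x0A3A581B83F473C0.
Stored big-endian, the bytes at ascending addresses are 0A 3A 58 1B 83 F4 73 C0.
Read back as little-endian, the first byte is least significant, giving 0xC073F4831B583A0A.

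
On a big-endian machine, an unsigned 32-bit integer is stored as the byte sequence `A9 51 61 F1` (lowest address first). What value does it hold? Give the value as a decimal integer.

2840682993

In big-endian order the high byte comes first in memory.
The bytes are already most-significant first: 0xA95161F1.
0xA95161F1 = 2840682993.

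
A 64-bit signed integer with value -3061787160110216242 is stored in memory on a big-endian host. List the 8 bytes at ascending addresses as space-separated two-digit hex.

D5 82 58 CC C7 C7 4B CE

Two's complement of -3061787160110216242 in 64 bits: 3061787160110216242 = 0x2A7DA7333838B432; invert → 0xD58258CCC7C74BCD; add 1 → 0xD58258CCC7C74BCE.
Split into bytes (most-significant first): D5 82 58 CC C7 C7 4B CE.
Big-endian stores the most-significant byte at the lowest address.
So the memory order matches the most-significant-first order: D5 82 58 CC C7 C7 4B CE.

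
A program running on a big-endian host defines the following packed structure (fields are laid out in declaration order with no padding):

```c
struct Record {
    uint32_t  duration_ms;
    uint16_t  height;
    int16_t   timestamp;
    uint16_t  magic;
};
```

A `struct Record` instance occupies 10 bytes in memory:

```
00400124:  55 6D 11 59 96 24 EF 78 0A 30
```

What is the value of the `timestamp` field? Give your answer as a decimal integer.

`timestamp` follows `duration_ms` (4 B), `height` (2 B), so it starts at offset 4 + 2 = 6 and occupies 2 bytes.
Bytes at offsets 6..7: EF 78.
In big-endian order the high byte comes first in memory.
The bytes are already most-significant first: 0xEF78.
Top bit is set, so as a signed 16-bit value this is 0xEF78 − 2^16 = -4232.

-4232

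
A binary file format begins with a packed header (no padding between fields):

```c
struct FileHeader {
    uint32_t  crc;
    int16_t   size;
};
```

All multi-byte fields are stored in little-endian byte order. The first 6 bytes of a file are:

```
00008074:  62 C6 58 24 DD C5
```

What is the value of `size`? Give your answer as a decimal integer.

-14883

`size` follows `crc` (4 bytes), so it starts at byte offset 4 and occupies 2 bytes.
Bytes at offsets 4..5: DD C5.
Little-endian: lowest address holds the least-significant byte.
Reassemble most-significant byte first: C5 DD → 0xC5DD.
Top bit is set, so as a signed 16-bit value this is 0xC5DD − 2^16 = -14883.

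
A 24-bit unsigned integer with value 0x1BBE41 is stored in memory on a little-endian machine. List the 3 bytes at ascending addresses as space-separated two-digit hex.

41 BE 1B

Split into bytes (most-significant first): 1B BE 41.
Little-endian: lowest address holds the least-significant byte.
So at ascending addresses the bytes are 41 BE 1B.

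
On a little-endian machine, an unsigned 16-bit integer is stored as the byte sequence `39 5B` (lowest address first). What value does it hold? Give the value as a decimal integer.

Little-endian: lowest address holds the least-significant byte.
Reassemble most-significant byte first: 5B 39 → 0x5B39.
0x5B39 = 23353.

23353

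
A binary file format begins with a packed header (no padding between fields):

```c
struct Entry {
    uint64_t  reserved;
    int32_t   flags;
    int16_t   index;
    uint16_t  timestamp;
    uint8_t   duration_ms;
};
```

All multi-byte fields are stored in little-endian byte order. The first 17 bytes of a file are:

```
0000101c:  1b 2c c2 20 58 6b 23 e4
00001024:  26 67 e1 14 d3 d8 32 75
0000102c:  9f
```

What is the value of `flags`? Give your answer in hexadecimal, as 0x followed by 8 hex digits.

`flags` follows `reserved` (8 bytes), so it starts at byte offset 8 and occupies 4 bytes.
Bytes at offsets 8..11: 26 67 E1 14.
Little-endian: lowest address holds the least-significant byte.
Reassemble most-significant byte first: 14 E1 67 26 → 0x14E16726.

0x14E16726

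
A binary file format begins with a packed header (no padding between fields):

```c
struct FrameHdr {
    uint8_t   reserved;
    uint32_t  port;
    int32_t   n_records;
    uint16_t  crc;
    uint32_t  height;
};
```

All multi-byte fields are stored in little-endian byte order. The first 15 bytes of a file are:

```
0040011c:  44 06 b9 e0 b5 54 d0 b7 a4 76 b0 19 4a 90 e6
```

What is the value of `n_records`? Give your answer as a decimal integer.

-1531457452

`n_records` follows `reserved` (1 B), `port` (4 B), so it starts at offset 1 + 4 = 5 and occupies 4 bytes.
Bytes at offsets 5..8: 54 D0 B7 A4.
Little-endian stores the least-significant byte at the lowest address.
Reassemble most-significant byte first: A4 B7 D0 54 → 0xA4B7D054.
Top bit is set, so as a signed 32-bit value this is 0xA4B7D054 − 2^32 = -1531457452.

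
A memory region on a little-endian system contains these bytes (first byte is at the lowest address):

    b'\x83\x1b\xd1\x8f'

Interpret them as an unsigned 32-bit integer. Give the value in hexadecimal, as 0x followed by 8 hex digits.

0x8FD11B83

Little-endian: lowest address holds the least-significant byte.
Reassemble most-significant byte first: 8F D1 1B 83 → 0x8FD11B83.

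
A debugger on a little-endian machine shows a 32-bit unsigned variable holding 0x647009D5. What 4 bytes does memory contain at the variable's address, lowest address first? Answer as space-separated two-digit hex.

D5 09 70 64

Split into bytes (most-significant first): 64 70 09 D5.
In little-endian order the low byte comes first in memory.
So at ascending addresses the bytes are D5 09 70 64.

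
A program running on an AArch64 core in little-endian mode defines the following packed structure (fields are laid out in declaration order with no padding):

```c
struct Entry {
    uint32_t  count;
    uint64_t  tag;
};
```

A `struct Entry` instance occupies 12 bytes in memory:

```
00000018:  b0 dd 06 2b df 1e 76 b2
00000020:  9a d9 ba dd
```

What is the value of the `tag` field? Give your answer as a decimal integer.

`tag` follows `count` (4 bytes), so it starts at byte offset 4 and occupies 8 bytes.
Bytes at offsets 4..11: DF 1E 76 B2 9A D9 BA DD.
In little-endian order the low byte comes first in memory.
Reassemble most-significant byte first: DD BA D9 9A B2 76 1E DF → 0xDDBAD99AB2761EDF.
0xDDBAD99AB2761EDF = 15977321886492532447.

15977321886492532447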